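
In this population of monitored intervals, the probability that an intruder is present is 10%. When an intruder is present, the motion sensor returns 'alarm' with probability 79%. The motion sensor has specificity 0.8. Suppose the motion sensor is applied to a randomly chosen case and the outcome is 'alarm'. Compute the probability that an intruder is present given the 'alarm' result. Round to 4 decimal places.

Let H be the event that an intruder is present. P(H) = 0.1, so P(¬H) = 0.9. With E the 'alarm' result, P(E|H) = 0.79 and P(E|¬H) = 0.2.
P(E) = 0.79·0.1 + 0.2·0.9 = 0.079000 + 0.18000 = 0.25900.
By Bayes' theorem, P(H|E) = 0.079000 / 0.25900 = 0.3050.

P(H | E) ≈ 0.3050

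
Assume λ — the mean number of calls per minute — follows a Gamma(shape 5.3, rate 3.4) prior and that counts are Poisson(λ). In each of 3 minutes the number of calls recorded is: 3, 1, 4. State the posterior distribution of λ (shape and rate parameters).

Posterior: Gamma(shape=13.3, rate=6.4)

Total count ∑xᵢ = 8 over n = 3 minutes.
Gamma is conjugate to the Poisson likelihood: posterior is Gamma(shape = 5.3+8 = 13.3, rate = 3.4+3 = 6.4).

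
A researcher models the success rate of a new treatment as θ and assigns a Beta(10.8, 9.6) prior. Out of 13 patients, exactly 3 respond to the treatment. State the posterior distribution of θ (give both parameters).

Observing 3 successes and 10 failures updates Beta(10.8, 9.6) by adding the success and failure counts to the two shape parameters: α = 10.8+3 = 13.8, β = 9.6+10 = 19.6.

Posterior: Beta(13.8, 19.6)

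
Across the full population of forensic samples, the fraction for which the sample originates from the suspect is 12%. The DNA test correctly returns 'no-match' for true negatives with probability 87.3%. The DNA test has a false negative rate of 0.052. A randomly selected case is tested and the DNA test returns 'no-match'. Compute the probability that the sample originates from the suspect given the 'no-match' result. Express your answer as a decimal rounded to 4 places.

P(H | E) ≈ 0.0081

Let H be the event that the sample originates from the suspect. P(H) = 0.12, so P(¬H) = 0.88. With E the 'no-match' result, P(E|H) = 0.052 and P(E|¬H) = 0.873.
P(E) = 0.052·0.12 + 0.873·0.88 = 0.0062400 + 0.76824 = 0.77448.
By Bayes' theorem, P(H|E) = 0.0062400 / 0.77448 = 0.0081.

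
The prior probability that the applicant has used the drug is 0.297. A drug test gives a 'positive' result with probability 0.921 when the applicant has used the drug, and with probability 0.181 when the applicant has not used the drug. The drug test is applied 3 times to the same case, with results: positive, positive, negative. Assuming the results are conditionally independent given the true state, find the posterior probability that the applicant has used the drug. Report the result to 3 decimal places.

With H the event that the applicant has used the drug, the joint likelihood of the observed sequence is P(data|H) = 0.921·0.921·0.079 = 0.067011 and P(data|¬H) = 0.181·0.181·0.819 = 0.026831.
Bayes: P(H|data) = 0.297·0.067011 / (0.297·0.067011 + 0.703·0.026831) = 0.019902/0.038765 = 0.5134.

Posterior P(H) ≈ 0.513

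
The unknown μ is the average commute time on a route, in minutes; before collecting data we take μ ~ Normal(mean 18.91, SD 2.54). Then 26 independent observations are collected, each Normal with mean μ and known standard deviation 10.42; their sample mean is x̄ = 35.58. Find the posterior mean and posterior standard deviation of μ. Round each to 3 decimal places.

With known σ, the Normal prior is conjugate. Weight on the data is w = (n/σ²)/(n/σ² + 1/τ₀²) = 0.239463/(0.239463+0.155000) = 0.60706.
Posterior mean = w·x̄ + (1−w)·μ₀ = 0.60706·35.58 + 0.39294·18.91 = 29.030. Posterior variance = 1/(0.239463+0.155000) = 2.53509, so SD = 1.592.

Posterior mean ≈ 29.030; posterior SD ≈ 1.592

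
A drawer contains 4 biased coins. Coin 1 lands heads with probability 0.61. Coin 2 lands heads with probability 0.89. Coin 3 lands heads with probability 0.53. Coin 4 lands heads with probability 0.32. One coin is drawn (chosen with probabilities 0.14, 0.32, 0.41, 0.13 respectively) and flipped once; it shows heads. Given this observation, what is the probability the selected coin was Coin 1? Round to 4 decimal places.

Tabulate prior·likelihood by source: [1] prior 0.14, lik 0.61, product 0.08540; [2] prior 0.32, lik 0.89, product 0.2848; [3] prior 0.41, lik 0.53, product 0.2173; [4] prior 0.13, lik 0.32, product 0.04160.
Normalizing constant = 0.62910; the posterior for Coin 1 is its product over the sum, 0.08540/0.62910 = 0.1357.

Posterior probability ≈ 0.1357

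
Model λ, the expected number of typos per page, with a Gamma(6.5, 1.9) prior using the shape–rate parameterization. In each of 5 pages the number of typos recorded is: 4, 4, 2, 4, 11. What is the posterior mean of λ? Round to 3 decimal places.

Posterior mean ≈ 4.565

Total count ∑xᵢ = 25 over n = 5 pages.
Gamma is conjugate to the Poisson likelihood: posterior is Gamma(shape = 6.5+25 = 31.5, rate = 1.9+5 = 6.9).
Posterior mean = shape/rate = 31.5/6.9 = 4.565.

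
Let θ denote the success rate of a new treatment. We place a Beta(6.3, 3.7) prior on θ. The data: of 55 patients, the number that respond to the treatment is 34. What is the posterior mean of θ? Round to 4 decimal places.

The binomial likelihood is conjugate to the Beta prior: with 34 successes and 21 failures, the posterior is Beta(6.3+34, 3.7+21) = Beta(40.3, 24.7).
Posterior mean = α/(α+β) = 40.3/65 = 0.6200.

Posterior mean ≈ 0.6200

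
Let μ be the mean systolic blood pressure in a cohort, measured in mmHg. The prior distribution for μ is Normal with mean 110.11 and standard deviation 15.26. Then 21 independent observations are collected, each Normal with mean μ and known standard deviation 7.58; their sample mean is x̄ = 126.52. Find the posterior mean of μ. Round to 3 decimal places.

Posterior mean ≈ 126.329

Prior precision 1/τ₀² = 1/15.26² = 0.00429429; data precision n/σ² = 21/7.58² = 0.365495.
Posterior precision = 0.00429429 + 0.365495 = 0.369789.
Posterior mean = (0.00429429·110.11 + 0.365495·126.52) / 0.369789 = 126.329.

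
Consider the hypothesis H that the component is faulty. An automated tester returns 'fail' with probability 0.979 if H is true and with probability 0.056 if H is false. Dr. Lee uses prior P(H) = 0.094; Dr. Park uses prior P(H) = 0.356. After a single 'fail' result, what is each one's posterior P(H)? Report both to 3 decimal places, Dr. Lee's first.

P('+'|H) = 0.979, P('+'|¬H) = 0.056.
Dr. Lee: numerator 0.979·0.094 = 0.092026; evidence = 0.092026+0.056·0.906 = 0.14276; posterior = 0.645.
Dr. Park: numerator 0.979·0.356 = 0.34852; evidence = 0.34852+0.056·0.644 = 0.38459; posterior = 0.906.

Dr. Lee: 0.645; Dr. Park: 0.906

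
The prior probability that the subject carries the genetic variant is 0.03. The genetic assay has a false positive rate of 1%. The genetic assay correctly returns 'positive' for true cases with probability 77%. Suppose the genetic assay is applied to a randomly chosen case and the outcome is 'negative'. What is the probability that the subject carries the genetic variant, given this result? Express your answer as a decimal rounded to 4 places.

P(H | E) ≈ 0.0071

Let H be the event that the subject carries the genetic variant. P(H) = 0.03, so P(¬H) = 0.97. With E the 'negative' result, P(E|H) = 0.23 and P(E|¬H) = 0.99.
P(E) = 0.23·0.03 + 0.99·0.97 = 0.0069000 + 0.96030 = 0.96720.
By Bayes' theorem, P(H|E) = 0.0069000 / 0.96720 = 0.0071.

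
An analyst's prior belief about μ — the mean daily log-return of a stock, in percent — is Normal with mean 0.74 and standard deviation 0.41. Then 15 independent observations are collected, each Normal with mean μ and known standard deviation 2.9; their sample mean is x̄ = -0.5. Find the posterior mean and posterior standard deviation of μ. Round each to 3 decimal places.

Posterior mean ≈ 0.454; posterior SD ≈ 0.360

Prior precision 1/τ₀² = 1/0.41² = 5.94884; data precision n/σ² = 15/2.9² = 1.78359.
Posterior precision = 5.94884 + 1.78359 = 7.73243, giving posterior SD = 1/√7.73243 = 0.360.
Posterior mean = (5.94884·0.74 + 1.78359·-0.5) / 7.73243 = 0.454.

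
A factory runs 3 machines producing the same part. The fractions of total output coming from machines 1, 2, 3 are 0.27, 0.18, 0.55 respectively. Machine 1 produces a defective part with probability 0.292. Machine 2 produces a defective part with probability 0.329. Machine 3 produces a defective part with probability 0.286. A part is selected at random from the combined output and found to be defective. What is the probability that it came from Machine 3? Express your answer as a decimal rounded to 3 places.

P(defective|M1) = 0.292; P(defective|M2) = 0.329; P(defective|M3) = 0.286.
Prior × likelihood for each source: 0.27·0.292=0.07884, 0.18·0.329=0.05922, 0.55·0.286=0.1573. Summing gives P(defective) = 0.29536.
P(Machine 3 | defective) = 0.1573 / 0.29536 = 0.533.

Posterior probability ≈ 0.533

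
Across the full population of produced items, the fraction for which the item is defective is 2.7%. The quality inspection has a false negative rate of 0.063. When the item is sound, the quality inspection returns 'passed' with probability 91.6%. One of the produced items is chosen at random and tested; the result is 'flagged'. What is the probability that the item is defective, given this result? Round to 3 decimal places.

Write H for 'the item is defective'. Prior odds H:¬H = 0.027/0.973 = 0.027749. For the 'flagged' outcome, the likelihood ratio is 0.937/0.084 = 11.155.
Posterior odds = 0.027749 × 11.155 = 0.30954, so P(H|E) = 0.30954/(1+0.30954) = 0.236.

P(H | E) ≈ 0.236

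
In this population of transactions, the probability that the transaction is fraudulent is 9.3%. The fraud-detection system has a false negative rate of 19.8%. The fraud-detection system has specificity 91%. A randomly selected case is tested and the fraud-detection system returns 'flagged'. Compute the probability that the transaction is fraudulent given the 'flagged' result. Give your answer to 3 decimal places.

P(H | E) ≈ 0.477

Write H for 'the transaction is fraudulent'. Prior odds H:¬H = 0.093/0.907 = 0.10254. For the 'flagged' outcome, the likelihood ratio is 0.802/0.09 = 8.9111.
Posterior odds = 0.10254 × 8.9111 = 0.91371, so P(H|E) = 0.91371/(1+0.91371) = 0.477.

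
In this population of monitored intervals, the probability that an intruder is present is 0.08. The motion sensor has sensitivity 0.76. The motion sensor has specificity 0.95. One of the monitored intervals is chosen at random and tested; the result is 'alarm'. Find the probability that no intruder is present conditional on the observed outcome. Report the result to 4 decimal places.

Let H be the event that an intruder is present. P(H) = 0.08, so P(¬H) = 0.92. With E the 'alarm' result, P(E|H) = 0.76 and P(E|¬H) = 0.05.
P(E) = 0.76·0.08 + 0.05·0.92 = 0.060800 + 0.046000 = 0.10680.
By Bayes' theorem, P(H|E) = 0.060800 / 0.10680 = 0.5693. Hence P(¬H|E) = 1 − 0.5693 = 0.4307.

P(¬H | E) ≈ 0.4307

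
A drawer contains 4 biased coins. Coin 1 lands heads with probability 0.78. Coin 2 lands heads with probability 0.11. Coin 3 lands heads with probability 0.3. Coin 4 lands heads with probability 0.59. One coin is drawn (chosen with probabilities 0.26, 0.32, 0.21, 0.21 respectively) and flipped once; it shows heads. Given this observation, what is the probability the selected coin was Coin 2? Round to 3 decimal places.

Tabulate prior·likelihood by source: [1] prior 0.26, lik 0.78, product 0.2028; [2] prior 0.32, lik 0.11, product 0.03520; [3] prior 0.21, lik 0.3, product 0.06300; [4] prior 0.21, lik 0.59, product 0.1239.
Normalizing constant = 0.42490; the posterior for Coin 2 is its product over the sum, 0.03520/0.42490 = 0.083.

Posterior probability ≈ 0.083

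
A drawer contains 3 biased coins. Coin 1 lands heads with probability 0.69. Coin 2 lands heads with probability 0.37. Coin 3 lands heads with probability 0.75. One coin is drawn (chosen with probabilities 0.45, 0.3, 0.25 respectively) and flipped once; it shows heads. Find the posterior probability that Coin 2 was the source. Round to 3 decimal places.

Posterior probability ≈ 0.182

P(heads|C1) = 0.69; P(heads|C2) = 0.37; P(heads|C3) = 0.75.
Prior × likelihood for each source: 0.45·0.69=0.3105, 0.3·0.37=0.1110, 0.25·0.75=0.1875. Summing gives P(heads) = 0.60900.
P(Coin 2 | heads) = 0.1110 / 0.60900 = 0.182.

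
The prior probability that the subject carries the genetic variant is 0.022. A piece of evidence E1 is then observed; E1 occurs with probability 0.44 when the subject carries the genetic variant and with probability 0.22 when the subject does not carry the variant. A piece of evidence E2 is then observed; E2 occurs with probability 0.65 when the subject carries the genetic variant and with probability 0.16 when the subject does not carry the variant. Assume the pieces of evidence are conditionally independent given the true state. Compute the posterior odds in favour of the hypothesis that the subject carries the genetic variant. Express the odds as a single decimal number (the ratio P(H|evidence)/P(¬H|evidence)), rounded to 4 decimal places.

Posterior odds ≈ 0.1828

Prior odds = 0.022/(1−0.022) = 0.022495. In log-odds, ln(0.022495) = -3.7945.
Add log likelihood ratios: ln(2.0000) + ln(4.0625) = 2.0949.
Posterior log-odds = -1.6995, so posterior odds = exp(-1.6995) = 0.18277.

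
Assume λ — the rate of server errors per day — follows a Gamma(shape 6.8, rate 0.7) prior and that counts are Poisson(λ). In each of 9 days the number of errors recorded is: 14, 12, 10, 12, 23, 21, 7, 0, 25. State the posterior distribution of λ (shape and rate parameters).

The Poisson likelihood adds the total count to the shape and the number of exposure periods to the rate. Here ∑xᵢ = 124 and n = 9, so shape 6.8→130.8 and rate 0.7→9.7.

Posterior: Gamma(shape=130.8, rate=9.7)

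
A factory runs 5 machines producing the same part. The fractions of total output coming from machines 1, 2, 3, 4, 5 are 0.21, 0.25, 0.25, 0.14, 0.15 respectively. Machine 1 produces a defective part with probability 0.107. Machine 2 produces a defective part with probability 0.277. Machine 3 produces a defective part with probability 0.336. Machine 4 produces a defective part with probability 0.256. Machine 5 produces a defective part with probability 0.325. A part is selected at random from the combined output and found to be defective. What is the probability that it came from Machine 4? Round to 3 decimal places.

Posterior probability ≈ 0.138

Tabulate prior·likelihood by source: [1] prior 0.21, lik 0.107, product 0.02247; [2] prior 0.25, lik 0.277, product 0.06925; [3] prior 0.25, lik 0.336, product 0.08400; [4] prior 0.14, lik 0.256, product 0.03584; [5] prior 0.15, lik 0.325, product 0.04875.
Normalizing constant = 0.26031; the posterior for Machine 4 is its product over the sum, 0.03584/0.26031 = 0.138.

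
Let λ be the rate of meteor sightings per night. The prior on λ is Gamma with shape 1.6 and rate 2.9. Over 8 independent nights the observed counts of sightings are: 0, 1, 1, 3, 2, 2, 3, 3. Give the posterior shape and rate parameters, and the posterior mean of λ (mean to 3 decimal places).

Posterior: Gamma(shape=16.6, rate=10.9); mean ≈ 1.523

The Poisson likelihood adds the total count to the shape and the number of exposure periods to the rate. Here ∑xᵢ = 15 and n = 8, so shape 1.6→16.6 and rate 2.9→10.9.
E[λ | data] = 16.6/10.9 = 1.523.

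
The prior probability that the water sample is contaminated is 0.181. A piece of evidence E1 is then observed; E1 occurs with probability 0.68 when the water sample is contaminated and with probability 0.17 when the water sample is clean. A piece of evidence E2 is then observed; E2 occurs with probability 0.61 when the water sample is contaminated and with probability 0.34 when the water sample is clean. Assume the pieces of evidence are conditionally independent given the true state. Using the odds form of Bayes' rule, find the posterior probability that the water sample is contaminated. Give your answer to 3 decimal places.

Prior odds = 0.181/(1−0.181) = 0.22100. In log-odds, ln(0.22100) = -1.5096.
Add log likelihood ratios: ln(4.0000) + ln(1.7941) = 1.9708.
Posterior log-odds = 0.46122, so posterior odds = exp(0.46122) = 1.5860. Converting, P(H|E) = 1.5860/2.5860 = 0.613.

Posterior probability ≈ 0.613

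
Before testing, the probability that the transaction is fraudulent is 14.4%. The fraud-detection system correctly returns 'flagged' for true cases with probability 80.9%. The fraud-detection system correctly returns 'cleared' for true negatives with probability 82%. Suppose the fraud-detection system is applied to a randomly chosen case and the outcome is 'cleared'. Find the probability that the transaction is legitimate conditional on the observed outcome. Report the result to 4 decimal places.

Write H for 'the transaction is fraudulent'. Prior odds H:¬H = 0.144/0.856 = 0.16822. For the 'cleared' outcome, the likelihood ratio is 0.191/0.82 = 0.23293.
Posterior odds = 0.16822 × 0.23293 = 0.039184, so P(H|E) = 0.039184/(1+0.039184) = 0.0377. Then P(¬H|E) = 1 − 0.0377 = 0.9623.

P(¬H | E) ≈ 0.9623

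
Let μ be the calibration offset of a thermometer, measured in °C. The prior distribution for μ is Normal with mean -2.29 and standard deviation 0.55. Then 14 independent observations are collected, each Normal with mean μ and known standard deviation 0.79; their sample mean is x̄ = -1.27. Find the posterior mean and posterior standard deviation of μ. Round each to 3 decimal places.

Posterior mean ≈ -1.401; posterior SD ≈ 0.197

With known σ, the Normal prior is conjugate. Weight on the data is w = (n/σ²)/(n/σ² + 1/τ₀²) = 22.4323/(22.4323+3.30579) = 0.87156.
Posterior mean = w·x̄ + (1−w)·μ₀ = 0.87156·-1.27 + 0.12844·-2.29 = -1.401. Posterior variance = 1/(22.4323+3.30579) = 0.0388529, so SD = 0.197.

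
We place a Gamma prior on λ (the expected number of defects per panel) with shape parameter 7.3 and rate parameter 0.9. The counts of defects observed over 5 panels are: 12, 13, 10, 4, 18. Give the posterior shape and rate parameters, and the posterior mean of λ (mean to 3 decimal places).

Posterior: Gamma(shape=64.3, rate=5.9); mean ≈ 10.898

The Poisson likelihood adds the total count to the shape and the number of exposure periods to the rate. Here ∑xᵢ = 57 and n = 5, so shape 7.3→64.3 and rate 0.9→5.9.
Posterior mean = shape/rate = 64.3/5.9 = 10.898.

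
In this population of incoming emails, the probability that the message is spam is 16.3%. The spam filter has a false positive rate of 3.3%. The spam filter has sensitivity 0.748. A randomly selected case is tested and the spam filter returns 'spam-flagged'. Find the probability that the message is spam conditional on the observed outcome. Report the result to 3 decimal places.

Write H for 'the message is spam'. Prior odds H:¬H = 0.163/0.837 = 0.19474. For the 'spam-flagged' outcome, the likelihood ratio is 0.748/0.033 = 22.667.
Posterior odds = 0.19474 × 22.667 = 4.4142, so P(H|E) = 4.4142/(1+4.4142) = 0.815.

P(H | E) ≈ 0.815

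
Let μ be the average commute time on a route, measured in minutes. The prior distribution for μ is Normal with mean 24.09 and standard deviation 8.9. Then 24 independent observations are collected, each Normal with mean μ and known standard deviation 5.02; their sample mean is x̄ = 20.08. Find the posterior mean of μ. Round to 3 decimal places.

With known σ, the Normal prior is conjugate. Weight on the data is w = (n/σ²)/(n/σ² + 1/τ₀²) = 0.952366/(0.952366+0.0126247) = 0.98692.
Posterior mean = w·x̄ + (1−w)·μ₀ = 0.98692·20.08 + 0.013083·24.09 = 20.132.

Posterior mean ≈ 20.132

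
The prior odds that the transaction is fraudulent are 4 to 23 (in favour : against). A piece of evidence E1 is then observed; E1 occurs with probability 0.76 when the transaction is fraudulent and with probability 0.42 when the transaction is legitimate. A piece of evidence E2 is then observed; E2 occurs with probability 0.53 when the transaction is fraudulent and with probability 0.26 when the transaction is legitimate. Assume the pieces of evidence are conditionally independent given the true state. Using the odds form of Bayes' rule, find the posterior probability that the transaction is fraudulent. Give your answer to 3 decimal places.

Posterior probability ≈ 0.391

Prior odds = 4/23 = 0.17391. In log-odds, ln(0.17391) = -1.7492.
Add log likelihood ratios: ln(1.8095) + ln(2.0385) = 1.3053.
Posterior log-odds = -0.44394, so posterior odds = exp(-0.44394) = 0.64150. Converting, P(H|E) = 0.64150/1.6415 = 0.391.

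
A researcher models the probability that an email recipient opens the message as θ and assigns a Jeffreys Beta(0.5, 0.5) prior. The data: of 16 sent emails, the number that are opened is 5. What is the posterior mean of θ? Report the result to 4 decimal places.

Posterior mean ≈ 0.3235

The binomial likelihood is conjugate to the Beta prior: with 5 successes and 11 failures, the posterior is Beta(0.5+5, 0.5+11) = Beta(5.5, 11.5).
Posterior mean = α/(α+β) = 5.5/17 = 0.3235.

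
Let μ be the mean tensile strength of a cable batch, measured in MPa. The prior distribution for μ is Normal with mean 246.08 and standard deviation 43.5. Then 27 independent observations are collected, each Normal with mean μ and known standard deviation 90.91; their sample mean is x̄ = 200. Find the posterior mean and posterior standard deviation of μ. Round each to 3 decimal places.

With known σ, the Normal prior is conjugate. Weight on the data is w = (n/σ²)/(n/σ² + 1/τ₀²) = 0.00326693/(0.00326693+0.00052847) = 0.86076.
Posterior mean = w·x̄ + (1−w)·μ₀ = 0.86076·200 + 0.13924·246.08 = 206.416. Posterior variance = 1/(0.00326693+0.00052847) = 263.476, so SD = 16.232.

Posterior mean ≈ 206.416; posterior SD ≈ 16.232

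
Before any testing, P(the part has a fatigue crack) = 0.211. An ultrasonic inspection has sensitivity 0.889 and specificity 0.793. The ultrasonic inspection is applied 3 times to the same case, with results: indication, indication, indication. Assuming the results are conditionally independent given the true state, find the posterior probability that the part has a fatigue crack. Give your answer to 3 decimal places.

With H the event that the part has a fatigue crack, the joint likelihood of the observed sequence is P(data|H) = 0.889·0.889·0.889 = 0.70260 and P(data|¬H) = 0.207·0.207·0.207 = 0.0088697.
Bayes: P(H|data) = 0.211·0.70260 / (0.211·0.70260 + 0.789·0.0088697) = 0.14825/0.15525 = 0.9549.

Posterior P(H) ≈ 0.955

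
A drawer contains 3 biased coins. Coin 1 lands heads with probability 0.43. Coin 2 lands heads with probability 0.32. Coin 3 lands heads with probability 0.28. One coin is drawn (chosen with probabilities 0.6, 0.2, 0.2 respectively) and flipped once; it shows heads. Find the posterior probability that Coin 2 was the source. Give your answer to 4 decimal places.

P(heads|C1) = 0.43; P(heads|C2) = 0.32; P(heads|C3) = 0.28.
Prior × likelihood for each source: 0.6·0.43=0.2580, 0.2·0.32=0.06400, 0.2·0.28=0.05600. Summing gives P(heads) = 0.37800.
P(Coin 2 | heads) = 0.06400 / 0.37800 = 0.1693.

Posterior probability ≈ 0.1693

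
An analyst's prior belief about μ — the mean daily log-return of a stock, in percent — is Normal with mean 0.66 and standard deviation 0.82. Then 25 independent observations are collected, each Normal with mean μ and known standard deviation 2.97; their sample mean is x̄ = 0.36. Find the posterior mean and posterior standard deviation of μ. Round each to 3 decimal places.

Posterior mean ≈ 0.463; posterior SD ≈ 0.481

With known σ, the Normal prior is conjugate. Weight on the data is w = (n/σ²)/(n/σ² + 1/τ₀²) = 2.83418/(2.83418+1.48721) = 0.65585.
Posterior mean = w·x̄ + (1−w)·μ₀ = 0.65585·0.36 + 0.34415·0.66 = 0.463. Posterior variance = 1/(2.83418+1.48721) = 0.231407, so SD = 0.481.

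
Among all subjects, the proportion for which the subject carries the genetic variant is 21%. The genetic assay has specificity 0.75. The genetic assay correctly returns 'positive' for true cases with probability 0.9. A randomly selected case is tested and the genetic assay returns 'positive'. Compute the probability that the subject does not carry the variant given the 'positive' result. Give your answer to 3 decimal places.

Let H be the event that the subject carries the genetic variant. P(H) = 0.21, so P(¬H) = 0.79. With E the 'positive' result, P(E|H) = 0.9 and P(E|¬H) = 0.25.
P(E) = 0.9·0.21 + 0.25·0.79 = 0.18900 + 0.19750 = 0.38650.
By Bayes' theorem, P(H|E) = 0.18900 / 0.38650 = 0.489. Hence P(¬H|E) = 1 − 0.489 = 0.511.

P(¬H | E) ≈ 0.511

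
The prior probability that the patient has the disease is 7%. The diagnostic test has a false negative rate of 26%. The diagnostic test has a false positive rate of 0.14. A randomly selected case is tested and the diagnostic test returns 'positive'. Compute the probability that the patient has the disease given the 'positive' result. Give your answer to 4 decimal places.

P(H | E) ≈ 0.2846

Write H for 'the patient has the disease'. Prior odds H:¬H = 0.07/0.93 = 0.075269. For the 'positive' outcome, the likelihood ratio is 0.74/0.14 = 5.2857.
Posterior odds = 0.075269 × 5.2857 = 0.39785, so P(H|E) = 0.39785/(1+0.39785) = 0.2846.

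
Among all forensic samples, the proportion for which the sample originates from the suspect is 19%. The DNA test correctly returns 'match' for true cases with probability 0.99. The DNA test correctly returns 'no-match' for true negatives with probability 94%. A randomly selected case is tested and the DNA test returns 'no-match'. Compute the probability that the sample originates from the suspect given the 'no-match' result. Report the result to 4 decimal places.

P(H | E) ≈ 0.0025

Write H for 'the sample originates from the suspect'. Prior odds H:¬H = 0.19/0.81 = 0.23457. For the 'no-match' outcome, the likelihood ratio is 0.01/0.94 = 0.010638.
Posterior odds = 0.23457 × 0.010638 = 0.0024954, so P(H|E) = 0.0024954/(1+0.0024954) = 0.0025.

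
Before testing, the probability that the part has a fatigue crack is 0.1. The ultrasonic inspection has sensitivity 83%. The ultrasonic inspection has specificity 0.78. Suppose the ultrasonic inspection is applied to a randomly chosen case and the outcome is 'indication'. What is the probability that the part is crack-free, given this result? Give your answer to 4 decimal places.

Let H be the event that the part has a fatigue crack. P(H) = 0.1, so P(¬H) = 0.9. With E the 'indication' result, P(E|H) = 0.83 and P(E|¬H) = 0.22.
P(E) = 0.83·0.1 + 0.22·0.9 = 0.083000 + 0.19800 = 0.28100.
By Bayes' theorem, P(H|E) = 0.083000 / 0.28100 = 0.2954. Hence P(¬H|E) = 1 − 0.2954 = 0.7046.

P(¬H | E) ≈ 0.7046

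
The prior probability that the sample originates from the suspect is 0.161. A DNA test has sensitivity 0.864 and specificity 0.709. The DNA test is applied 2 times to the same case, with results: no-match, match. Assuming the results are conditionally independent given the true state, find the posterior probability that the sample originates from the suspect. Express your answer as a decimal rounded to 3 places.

Posterior P(H) ≈ 0.099

With H the event that the sample originates from the suspect, the joint likelihood of the observed sequence is P(data|H) = 0.136·0.864 = 0.11750 and P(data|¬H) = 0.709·0.291 = 0.20632.
Bayes: P(H|data) = 0.161·0.11750 / (0.161·0.11750 + 0.839·0.20632) = 0.018918/0.19202 = 0.0985.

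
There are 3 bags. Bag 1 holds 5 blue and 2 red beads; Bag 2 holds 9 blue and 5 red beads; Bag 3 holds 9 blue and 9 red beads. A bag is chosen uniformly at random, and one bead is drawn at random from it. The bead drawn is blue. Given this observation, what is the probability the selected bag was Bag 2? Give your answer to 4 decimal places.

Posterior probability ≈ 0.3462

P(blue|Bag 1) = 0.7143; P(blue|Bag 2) = 0.6429; P(blue|Bag 3) = 0.5.
Prior × likelihood for each source: 0.333333·0.7143=0.2381, 0.333333·0.6429=0.2143, 0.333333·0.5=0.1667. Summing gives P(blue) = 0.61905.
P(Bag 2 | blue) = 0.2143 / 0.61905 = 0.3462.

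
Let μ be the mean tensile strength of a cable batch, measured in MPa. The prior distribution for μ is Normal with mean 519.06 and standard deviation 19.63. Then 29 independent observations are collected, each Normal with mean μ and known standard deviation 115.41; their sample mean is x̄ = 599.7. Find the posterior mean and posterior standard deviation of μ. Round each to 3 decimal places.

Prior precision 1/τ₀² = 1/19.63² = 0.00259513; data precision n/σ² = 29/115.41² = 0.00217726.
Posterior precision = 0.00259513 + 0.00217726 = 0.00477240, giving posterior SD = 1/√0.00477240 = 14.475.
Posterior mean = (0.00259513·519.06 + 0.00217726·599.7) / 0.00477240 = 555.850.

Posterior mean ≈ 555.850; posterior SD ≈ 14.475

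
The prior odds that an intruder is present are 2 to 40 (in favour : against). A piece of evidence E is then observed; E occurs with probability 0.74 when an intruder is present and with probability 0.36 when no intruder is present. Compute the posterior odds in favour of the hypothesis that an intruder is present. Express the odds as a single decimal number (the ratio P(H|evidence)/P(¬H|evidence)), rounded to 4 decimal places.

Prior odds = 2/40 = 0.050000. In log-odds, ln(0.050000) = -2.9957.
Add log likelihood ratio: ln(2.0556) = 0.72055.
Posterior log-odds = -2.2752, so posterior odds = exp(-2.2752) = 0.10278.

Posterior odds ≈ 0.1028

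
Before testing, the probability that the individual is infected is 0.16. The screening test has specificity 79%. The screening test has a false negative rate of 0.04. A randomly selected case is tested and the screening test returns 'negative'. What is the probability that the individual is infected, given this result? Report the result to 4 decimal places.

P(H | E) ≈ 0.0096

Write H for 'the individual is infected'. Prior odds H:¬H = 0.16/0.84 = 0.19048. For the 'negative' outcome, the likelihood ratio is 0.04/0.79 = 0.050633.
Posterior odds = 0.19048 × 0.050633 = 0.0096444, so P(H|E) = 0.0096444/(1+0.0096444) = 0.0096.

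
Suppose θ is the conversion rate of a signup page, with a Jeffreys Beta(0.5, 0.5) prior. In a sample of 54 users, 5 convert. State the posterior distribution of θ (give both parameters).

Posterior: Beta(5.5, 49.5)

The binomial likelihood is conjugate to the Beta prior: with 5 successes and 49 failures, the posterior is Beta(0.5+5, 0.5+49) = Beta(5.5, 49.5).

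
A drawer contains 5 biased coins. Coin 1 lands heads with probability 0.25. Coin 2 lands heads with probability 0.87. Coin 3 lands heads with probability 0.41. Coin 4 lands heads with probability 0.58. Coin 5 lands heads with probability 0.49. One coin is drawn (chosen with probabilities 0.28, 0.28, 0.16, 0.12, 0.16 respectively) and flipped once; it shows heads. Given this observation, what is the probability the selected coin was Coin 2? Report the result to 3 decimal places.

P(heads|C1) = 0.25; P(heads|C2) = 0.87; P(heads|C3) = 0.41; P(heads|C4) = 0.58; P(heads|C5) = 0.49.
Prior × likelihood for each source: 0.28·0.25=0.07000, 0.28·0.87=0.2436, 0.16·0.41=0.06560, 0.12·0.58=0.06960, 0.16·0.49=0.07840. Summing gives P(heads) = 0.52720.
P(Coin 2 | heads) = 0.2436 / 0.52720 = 0.462.

Posterior probability ≈ 0.462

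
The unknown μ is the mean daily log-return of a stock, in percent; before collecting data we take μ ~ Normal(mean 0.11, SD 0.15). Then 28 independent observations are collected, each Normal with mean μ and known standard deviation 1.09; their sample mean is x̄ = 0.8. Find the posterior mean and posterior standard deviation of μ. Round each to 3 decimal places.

Posterior mean ≈ 0.349; posterior SD ≈ 0.121

With known σ, the Normal prior is conjugate. Weight on the data is w = (n/σ²)/(n/σ² + 1/τ₀²) = 23.5670/(23.5670+44.4444) = 0.34652.
Posterior mean = w·x̄ + (1−w)·μ₀ = 0.34652·0.8 + 0.65348·0.11 = 0.349. Posterior variance = 1/(23.5670+44.4444) = 0.0147034, so SD = 0.121.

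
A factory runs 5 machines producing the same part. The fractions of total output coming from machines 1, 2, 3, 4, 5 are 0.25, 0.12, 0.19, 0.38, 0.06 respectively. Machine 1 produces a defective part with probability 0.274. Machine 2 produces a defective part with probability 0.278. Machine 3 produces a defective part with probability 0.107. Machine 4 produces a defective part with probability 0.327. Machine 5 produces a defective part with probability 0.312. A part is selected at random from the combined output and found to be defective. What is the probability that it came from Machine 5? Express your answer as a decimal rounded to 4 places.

Posterior probability ≈ 0.0706

Tabulate prior·likelihood by source: [1] prior 0.25, lik 0.274, product 0.06850; [2] prior 0.12, lik 0.278, product 0.03336; [3] prior 0.19, lik 0.107, product 0.02033; [4] prior 0.38, lik 0.327, product 0.1243; [5] prior 0.06, lik 0.312, product 0.01872.
Normalizing constant = 0.26517; the posterior for Machine 5 is its product over the sum, 0.01872/0.26517 = 0.0706.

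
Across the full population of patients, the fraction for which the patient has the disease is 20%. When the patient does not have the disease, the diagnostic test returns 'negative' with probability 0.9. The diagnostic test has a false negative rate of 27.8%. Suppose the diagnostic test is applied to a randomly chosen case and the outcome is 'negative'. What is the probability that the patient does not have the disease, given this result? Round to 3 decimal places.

Write H for 'the patient has the disease'. Prior odds H:¬H = 0.2/0.8 = 0.25000. For the 'negative' outcome, the likelihood ratio is 0.278/0.9 = 0.30889.
Posterior odds = 0.25000 × 0.30889 = 0.077222, so P(H|E) = 0.077222/(1+0.077222) = 0.072. Then P(¬H|E) = 1 − 0.072 = 0.928.

P(¬H | E) ≈ 0.928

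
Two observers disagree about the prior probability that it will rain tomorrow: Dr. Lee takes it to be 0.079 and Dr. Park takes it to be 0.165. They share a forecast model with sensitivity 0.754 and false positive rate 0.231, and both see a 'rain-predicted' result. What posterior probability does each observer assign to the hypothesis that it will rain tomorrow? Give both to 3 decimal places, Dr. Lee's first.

Dr. Lee: 0.219; Dr. Park: 0.392

The likelihood ratio for a 'rain-predicted' result is 0.754/0.231 = 3.2641.
Dr. Lee: prior odds 0.079/0.921 = 0.085776; posterior odds 0.27998; posterior probability 0.219.
Dr. Park: prior odds 0.165/0.835 = 0.19760; posterior odds 0.64500; posterior probability 0.392.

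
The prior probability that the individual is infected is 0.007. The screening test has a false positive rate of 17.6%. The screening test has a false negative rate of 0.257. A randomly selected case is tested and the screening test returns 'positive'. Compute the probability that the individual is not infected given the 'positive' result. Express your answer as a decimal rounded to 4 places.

Let H be the event that the individual is infected. P(H) = 0.007, so P(¬H) = 0.993. With E the 'positive' result, P(E|H) = 0.743 and P(E|¬H) = 0.176.
P(E) = 0.743·0.007 + 0.176·0.993 = 0.0052010 + 0.17477 = 0.17997.
By Bayes' theorem, P(H|E) = 0.0052010 / 0.17997 = 0.0289. Hence P(¬H|E) = 1 − 0.0289 = 0.9711.

P(¬H | E) ≈ 0.9711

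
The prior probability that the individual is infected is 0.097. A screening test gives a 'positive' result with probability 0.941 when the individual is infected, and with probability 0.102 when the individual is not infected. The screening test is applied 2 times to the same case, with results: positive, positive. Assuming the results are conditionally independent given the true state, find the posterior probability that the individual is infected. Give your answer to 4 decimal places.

Let H be the event that the individual is infected; start with P(H) = 0.097. P('positive'|H) = 0.941, P('positive'|¬H) = 0.102.
Update on result 1 ('positive'): P(H) ← 0.941·0.0970 / (0.941·0.0970 + 0.102·0.9030) = 0.091277/0.18338 = 0.4977.
Update on result 2 ('positive'): P(H) ← 0.941·0.4977 / (0.941·0.4977 + 0.102·0.5023) = 0.46837/0.51960 = 0.9014.

Posterior P(H) ≈ 0.9014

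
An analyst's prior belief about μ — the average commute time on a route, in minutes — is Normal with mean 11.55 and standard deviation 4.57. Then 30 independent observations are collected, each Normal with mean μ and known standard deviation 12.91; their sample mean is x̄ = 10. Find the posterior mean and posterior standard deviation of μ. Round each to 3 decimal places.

Posterior mean ≈ 10.326; posterior SD ≈ 2.095

Prior precision 1/τ₀² = 1/4.57² = 0.0478815; data precision n/σ² = 30/12.91² = 0.179998.
Posterior precision = 0.0478815 + 0.179998 = 0.227880, giving posterior SD = 1/√0.227880 = 2.095.
Posterior mean = (0.0478815·11.55 + 0.179998·10) / 0.227880 = 10.326.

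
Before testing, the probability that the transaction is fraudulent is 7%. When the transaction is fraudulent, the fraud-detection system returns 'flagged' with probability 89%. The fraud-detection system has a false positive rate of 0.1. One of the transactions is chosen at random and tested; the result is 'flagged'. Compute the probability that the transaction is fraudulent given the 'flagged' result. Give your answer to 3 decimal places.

Let H be the event that the transaction is fraudulent. P(H) = 0.07, so P(¬H) = 0.93. With E the 'flagged' result, P(E|H) = 0.89 and P(E|¬H) = 0.1.
P(E) = 0.89·0.07 + 0.1·0.93 = 0.062300 + 0.093000 = 0.15530.
By Bayes' theorem, P(H|E) = 0.062300 / 0.15530 = 0.401.

P(H | E) ≈ 0.401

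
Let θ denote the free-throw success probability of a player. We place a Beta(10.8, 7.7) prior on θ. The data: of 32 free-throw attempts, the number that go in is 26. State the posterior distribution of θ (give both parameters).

Posterior: Beta(36.8, 13.7)

The binomial likelihood is conjugate to the Beta prior: with 26 successes and 6 failures, the posterior is Beta(10.8+26, 7.7+6) = Beta(36.8, 13.7).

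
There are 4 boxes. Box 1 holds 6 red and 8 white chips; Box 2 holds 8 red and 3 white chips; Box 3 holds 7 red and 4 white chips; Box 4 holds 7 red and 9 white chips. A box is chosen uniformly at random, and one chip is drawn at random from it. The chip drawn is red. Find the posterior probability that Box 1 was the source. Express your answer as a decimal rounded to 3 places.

P(red|Box 1) = 0.4286; P(red|Box 2) = 0.7273; P(red|Box 3) = 0.6364; P(red|Box 4) = 0.4375.
Prior × likelihood for each source: 0.25·0.4286=0.1071, 0.25·0.7273=0.1818, 0.25·0.6364=0.1591, 0.25·0.4375=0.1094. Summing gives P(red) = 0.55743.
P(Box 1 | red) = 0.1071 / 0.55743 = 0.192.

Posterior probability ≈ 0.192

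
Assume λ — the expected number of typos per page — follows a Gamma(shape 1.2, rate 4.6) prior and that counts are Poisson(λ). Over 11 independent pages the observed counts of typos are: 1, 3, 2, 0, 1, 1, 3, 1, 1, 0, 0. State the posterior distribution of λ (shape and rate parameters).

Posterior: Gamma(shape=14.2, rate=15.6)

Total count ∑xᵢ = 13 over n = 11 pages.
Gamma is conjugate to the Poisson likelihood: posterior is Gamma(shape = 1.2+13 = 14.2, rate = 4.6+11 = 15.6).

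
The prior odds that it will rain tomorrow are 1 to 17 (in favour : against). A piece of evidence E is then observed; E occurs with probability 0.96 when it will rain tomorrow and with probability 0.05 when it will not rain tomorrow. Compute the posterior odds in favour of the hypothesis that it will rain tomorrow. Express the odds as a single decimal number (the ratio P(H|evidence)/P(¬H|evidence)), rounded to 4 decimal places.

Prior odds = 1/17 = 0.058824. In log-odds, ln(0.058824) = -2.8332.
Add log likelihood ratio: ln(19.200) = 2.9549.
Posterior log-odds = 0.12170, so posterior odds = exp(0.12170) = 1.1294.

Posterior odds ≈ 1.1294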